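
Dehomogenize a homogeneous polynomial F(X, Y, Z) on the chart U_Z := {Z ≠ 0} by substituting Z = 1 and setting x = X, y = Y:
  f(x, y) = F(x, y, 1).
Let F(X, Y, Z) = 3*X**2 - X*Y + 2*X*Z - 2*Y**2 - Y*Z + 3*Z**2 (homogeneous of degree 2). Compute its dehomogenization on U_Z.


f(x, y) = 3*x**2 - x*y + 2*x - 2*y**2 - y + 3

On U_Z we set Z = 1. Each monomial c·X^i·Y^j·Z^k in F becomes c·x^i·y^j·1^k = c·x^i·y^j.
Substituting Z = 1: F(X, Y, 1) = 3*x**2 - x*y + 2*x - 2*y**2 - y + 3.
Note: deg(f) ≤ deg(F) = 2; strict inequality happens when F is divisible by Z (lost terms).


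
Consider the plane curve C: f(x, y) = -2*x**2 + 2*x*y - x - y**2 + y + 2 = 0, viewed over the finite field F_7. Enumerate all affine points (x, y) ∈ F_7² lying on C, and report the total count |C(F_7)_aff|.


Affine F_7-points: {(0, 2), (0, 6), (2, 6), (3, 3), (3, 4), (4, 4), (4, 5), (5, 2)}; count = 8.

For each of the 49 pairs (x, y) ∈ F_7², evaluate f(x, y) mod 7. Record the zeros.
  x = 0: [0↦2, 1↦2, 2↦0, 3↦3, 4↦4, 5↦3, 6↦0]  zeros at y ∈ {2, 6}
  x = 1: [0↦6, 1↦1, 2↦1, 3↦6, 4↦2, 5↦3, 6↦2]  zeros at y ∈ ∅
  x = 2: [0↦6, 1↦3, 2↦5, 3↦5, 4↦3, 5↦6, 6↦0]  zeros at y ∈ {6}
  x = 3: [0↦2, 1↦1, 2↦5, 3↦0, 4↦0, 5↦5, 6↦1]  zeros at y ∈ {3, 4}
  x = 4: [0↦1, 1↦2, 2↦1, 3↦5, 4↦0, 5↦0, 6↦5]  zeros at y ∈ {4, 5}
  x = 5: [0↦3, 1↦6, 2↦0, 3↦6, 4↦3, 5↦5, 6↦5]  zeros at y ∈ {2}
  x = 6: [0↦1, 1↦6, 2↦2, 3↦3, 4↦2, 5↦6, 6↦1]  zeros at y ∈ ∅
Collecting zeros: affine points = {(0, 2), (0, 6), (2, 6), (3, 3), (3, 4), (4, 4), (4, 5), (5, 2)}.
Total count |C(F_7)_aff| = 8.


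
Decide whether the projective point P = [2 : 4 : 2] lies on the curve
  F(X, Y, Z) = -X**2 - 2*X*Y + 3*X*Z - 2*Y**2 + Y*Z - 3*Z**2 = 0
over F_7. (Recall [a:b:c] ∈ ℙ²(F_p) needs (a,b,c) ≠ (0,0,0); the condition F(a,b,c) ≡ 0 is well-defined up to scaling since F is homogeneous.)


F(2,4,2) ≡ 5 (mod 7); P is NOT on the curve.

Evaluate F(2, 4, 2) term-by-term (mod 7).
  -X**2 ↦ -1·4·1·1 = -4
  -2*X*Y ↦ -2·2·4·1 = -16
  3*X*Z ↦ 3·2·1·2 = 12
  -2*Y**2 ↦ -2·1·16·1 = -32
  Y*Z ↦ 1·1·4·2 = 8
  -3*Z**2 ↦ -3·1·1·4 = -12
Sum: F(2, 4, 2) = (-4) + (-16) + (12) + (-32) + (8) + (-12) = -44.
Reducing mod 7: -44 ≡ 5 (mod 7).
Since F(a, b, c) ≡ 5 ≠ 0 (mod 7), P does NOT lie on the curve.


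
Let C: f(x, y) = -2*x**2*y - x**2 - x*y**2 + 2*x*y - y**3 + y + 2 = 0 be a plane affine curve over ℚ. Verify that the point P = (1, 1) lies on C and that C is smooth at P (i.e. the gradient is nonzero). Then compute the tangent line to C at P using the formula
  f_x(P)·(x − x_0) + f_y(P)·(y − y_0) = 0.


Tangent line at P: -5*x - 4*y + 9 = 0.

Step 1: f(1, 1) = 0, so P lies on C.
Step 2: partial derivatives
  f_x(x, y) = -4*x*y - 2*x - y**2 + 2*y, f_y(x, y) = -2*x**2 - 2*x*y + 2*x - 3*y**2 + 1.
  f_x(P) = -5, f_y(P) = -4 (gradient nonzero, so P is smooth).
Step 3: tangent line at P: -5·(x − 1) + -4·(y − 1) = 0.
Expanding: -5*x - 4*y + 9 = 0.


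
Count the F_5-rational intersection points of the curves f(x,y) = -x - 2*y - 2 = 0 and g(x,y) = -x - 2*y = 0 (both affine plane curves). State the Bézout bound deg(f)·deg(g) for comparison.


Common zeros: ∅; count = 0; Bézout bound = 1.

deg(f) = 1, deg(g) = 1, so Bézout bound = 1.
Scan x ∈ F_5. For each x, list the y ∈ F_5 with f(x, y) ≡ 0 and those with g(x, y) ≡ 0 (mod 5); the common zeros in that column are the intersection.
  x = 0: f ≡ 0 at y ∈ {4}; g ≡ 0 at y ∈ {0}; common: ∅.
  x = 1: f ≡ 0 at y ∈ {1}; g ≡ 0 at y ∈ {2}; common: ∅.
  x = 2: f ≡ 0 at y ∈ {3}; g ≡ 0 at y ∈ {4}; common: ∅.
  x = 3: f ≡ 0 at y ∈ {0}; g ≡ 0 at y ∈ {1}; common: ∅.
  x = 4: f ≡ 0 at y ∈ {2}; g ≡ 0 at y ∈ {3}; common: ∅.
Collecting: common zeros = ∅, so the count is 0.
Comparison with the Bézout bound: 0 ≤ 1 = deg(f)·deg(g), as expected for curves with no common component (the affine F_5-count falls short of the bound because intersections may lie at infinity, over extension fields, or carry multiplicity).


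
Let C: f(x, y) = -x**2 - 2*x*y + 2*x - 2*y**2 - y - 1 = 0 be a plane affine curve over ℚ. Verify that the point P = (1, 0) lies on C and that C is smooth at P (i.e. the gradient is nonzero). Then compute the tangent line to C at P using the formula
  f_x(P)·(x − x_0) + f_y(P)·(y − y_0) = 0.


Tangent line at P: -3*y = 0.

Step 1: f(1, 0) = 0, so P lies on C.
Step 2: partial derivatives
  f_x(x, y) = -2*x - 2*y + 2, f_y(x, y) = -2*x - 4*y - 1.
  f_x(P) = 0, f_y(P) = -3 (gradient nonzero, so P is smooth).
Step 3: tangent line at P: 0·(x − 1) + -3·(y − 0) = 0.
Expanding: -3*y = 0.


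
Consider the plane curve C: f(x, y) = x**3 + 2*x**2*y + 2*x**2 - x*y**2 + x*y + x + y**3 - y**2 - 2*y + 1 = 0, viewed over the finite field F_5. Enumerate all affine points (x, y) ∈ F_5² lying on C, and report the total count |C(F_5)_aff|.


Affine F_5-points: {(1, 0), (1, 1), (2, 1), (3, 1), (3, 4), (4, 3)}; count = 6.

For each of the 25 pairs (x, y) ∈ F_5², evaluate f(x, y) mod 5. Record the zeros.
  x = 0: [0↦1, 1↦4, 2↦1, 3↦3, 4↦1]  zeros at y ∈ ∅
  x = 1: [0↦0, 1↦0, 2↦2, 3↦2, 4↦1]  zeros at y ∈ {0, 1}
  x = 2: [0↦4, 1↦0, 2↦1, 3↦3, 4↦2]  zeros at y ∈ {1}
  x = 3: [0↦4, 1↦0, 2↦4, 3↦2, 4↦0]  zeros at y ∈ {1, 4}
  x = 4: [0↦1, 1↦1, 2↦2, 3↦0, 4↦1]  zeros at y ∈ {3}
Collecting zeros: affine points = {(1, 0), (1, 1), (2, 1), (3, 1), (3, 4), (4, 3)}.
Total count |C(F_5)_aff| = 6.


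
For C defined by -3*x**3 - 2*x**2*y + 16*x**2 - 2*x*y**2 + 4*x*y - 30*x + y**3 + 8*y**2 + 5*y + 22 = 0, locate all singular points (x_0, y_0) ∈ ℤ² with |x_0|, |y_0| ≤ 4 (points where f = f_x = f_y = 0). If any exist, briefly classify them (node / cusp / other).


Singular points: {(2, -1)}; classification: cusp.

Compute partial derivatives:
  f_x = -9*x**2 - 4*x*y + 32*x - 2*y**2 + 4*y - 30.
  f_y = -2*x**2 - 4*x*y + 4*x + 3*y**2 + 16*y + 5.
Scan x_0 ∈ {−4, ..., 4}. For each x_0, f_y(x_0, y) is a polynomial in y; find its integer roots y ∈ {−4, ..., 4}, then test f_x and f at those candidates.
  x = -4: f_y(-4, y) = 3*y**2 + 32*y - 43; no integer root y with |y| ≤ 4.
  x = -3: f_y(-3, y) = 3*y**2 + 28*y - 25; no integer root y with |y| ≤ 4.
  x = -2: f_y(-2, y) = 3*y**2 + 24*y - 11; no integer root y with |y| ≤ 4.
  x = -1: f_y(-1, y) = 3*y**2 + 20*y - 1; no integer root y with |y| ≤ 4.
  x = 0: f_y(0, y) = 3*y**2 + 16*y + 5; no integer root y with |y| ≤ 4.
  x = 1: f_y(1, y) = 3*y**2 + 12*y + 7; no integer root y with |y| ≤ 4.
  x = 2: f_y(2, y) = 3*y**2 + 8*y + 5; vanishes at y ∈ {-1}. (2, -1): f_x = 0, f = 0 — SINGULAR.
  x = 3: f_y(3, y) = 3*y**2 + 4*y - 1; no integer root y with |y| ≤ 4.
  x = 4: f_y(4, y) = 3*y**2 - 11; no integer root y with |y| ≤ 4.
Only singular point on the grid: (2, -1).
Classify: substitute x = 2 + u, y = -1 + v and expand: f = -3*u**3 - 2*u**2*v - 2*u*v**2 + v**3 + v**2.
No constant or linear terms (consistent with a singular point). Quadratic part: v**2. Cubic part: -3*u**3 - 2*u**2*v - 2*u*v**2 + v**3.
The quadratic part v**2 is a perfect square, so there is a single (double) tangent line v = 0, i.e. y = -1. Restricting the cubic part to that line (v = 0) leaves -3*u**3 ≠ 0, so f is not divisible by v and the branch is v² ≈ 3*u**3 to lowest order — this is a cusp.
Classification: cusp.


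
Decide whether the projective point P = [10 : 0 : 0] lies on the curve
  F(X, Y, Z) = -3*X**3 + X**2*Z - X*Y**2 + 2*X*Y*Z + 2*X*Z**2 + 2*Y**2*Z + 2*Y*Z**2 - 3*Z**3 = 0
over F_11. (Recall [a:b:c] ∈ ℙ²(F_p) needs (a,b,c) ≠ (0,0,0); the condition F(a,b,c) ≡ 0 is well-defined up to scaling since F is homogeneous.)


F(10,0,0) ≡ 3 (mod 11); P is NOT on the curve.

Evaluate F(10, 0, 0) term-by-term (mod 11).
  -3*X**3 ↦ -3·1000·1·1 = -3000
  X**2*Z ↦ 1·100·1·0 = 0
  -X*Y**2 ↦ -1·10·0·1 = 0
  2*X*Y*Z ↦ 2·10·0·0 = 0
  2*X*Z**2 ↦ 2·10·1·0 = 0
  2*Y**2*Z ↦ 2·1·0·0 = 0
  2*Y*Z**2 ↦ 2·1·0·0 = 0
  -3*Z**3 ↦ -3·1·1·0 = 0
Sum: F(10, 0, 0) = (-3000) + (0) + (0) + (0) + (0) + (0) + (0) + (0) = -3000.
Reducing mod 11: -3000 ≡ 3 (mod 11).
Since F(a, b, c) ≡ 3 ≠ 0 (mod 11), P does NOT lie on the curve.


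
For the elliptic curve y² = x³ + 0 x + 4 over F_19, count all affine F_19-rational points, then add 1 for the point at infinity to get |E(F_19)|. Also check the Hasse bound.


Affine points = {(0, 2), (0, 17), (1, 9), (1, 10), (4, 7), (4, 12), (6, 7), (6, 12), (7, 9), (7, 10), (9, 7), (9, 12), (10, 4), (10, 15), (11, 9), (11, 10), (13, 4), (13, 15), (15, 4), (15, 15)}; affine count = 20; |E(F_19)| = 21.

Discriminant check: Δ ∝ 4a³ + 27b² = 4·0³ + 27·4² = 4·0 + 27·16 ≡ 14 (mod 19). Nonzero ⇒ E is nonsingular.
For each x ∈ F_19, compute rhs = x³ + 0·x + 4 mod 19, then count y ∈ F_19 with y² ≡ rhs.
  x = 0: rhs = 4, matching y values: 2, 17 (2 points).
  x = 1: rhs = 5, matching y values: 9, 10 (2 points).
  x = 2: rhs = 12, matching y values: none (0 points).
  x = 3: rhs = 12, matching y values: none (0 points).
  x = 4: rhs = 11, matching y values: 7, 12 (2 points).
  x = 5: rhs = 15, matching y values: none (0 points).
  x = 6: rhs = 11, matching y values: 7, 12 (2 points).
  x = 7: rhs = 5, matching y values: 9, 10 (2 points).
  x = 8: rhs = 3, matching y values: none (0 points).
  x = 9: rhs = 11, matching y values: 7, 12 (2 points).
  x = 10: rhs = 16, matching y values: 4, 15 (2 points).
  x = 11: rhs = 5, matching y values: 9, 10 (2 points).
  x = 12: rhs = 3, matching y values: none (0 points).
  x = 13: rhs = 16, matching y values: 4, 15 (2 points).
  x = 14: rhs = 12, matching y values: none (0 points).
  x = 15: rhs = 16, matching y values: 4, 15 (2 points).
  x = 16: rhs = 15, matching y values: none (0 points).
  x = 17: rhs = 15, matching y values: none (0 points).
  x = 18: rhs = 3, matching y values: none (0 points).
Total affine count: 20.
Full point count |E(F_19)| = 20 + 1 = 21.
Hasse bound: |21 − (19+1)| = |1| = 1 ≤ 2√19 ≈ 8.7178 ✓.


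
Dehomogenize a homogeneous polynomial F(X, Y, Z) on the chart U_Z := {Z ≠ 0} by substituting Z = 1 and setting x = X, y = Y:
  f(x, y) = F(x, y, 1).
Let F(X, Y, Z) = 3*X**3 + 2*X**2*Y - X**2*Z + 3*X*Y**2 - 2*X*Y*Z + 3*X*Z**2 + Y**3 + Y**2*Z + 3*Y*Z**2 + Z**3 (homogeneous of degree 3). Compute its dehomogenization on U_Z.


f(x, y) = 3*x**3 + 2*x**2*y - x**2 + 3*x*y**2 - 2*x*y + 3*x + y**3 + y**2 + 3*y + 1

On U_Z we set Z = 1. Each monomial c·X^i·Y^j·Z^k in F becomes c·x^i·y^j·1^k = c·x^i·y^j.
Substituting Z = 1: F(X, Y, 1) = 3*x**3 + 2*x**2*y - x**2 + 3*x*y**2 - 2*x*y + 3*x + y**3 + y**2 + 3*y + 1.
Note: deg(f) ≤ deg(F) = 3; strict inequality happens when F is divisible by Z (lost terms).


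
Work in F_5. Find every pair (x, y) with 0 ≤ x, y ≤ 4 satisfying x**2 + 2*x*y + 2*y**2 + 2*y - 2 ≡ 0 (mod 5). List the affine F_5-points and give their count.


Affine F_5-points: {(0, 2), (1, 1), (1, 2), (2, 1)}; count = 4.

For each of the 25 pairs (x, y) ∈ F_5², evaluate f(x, y) mod 5. Record the zeros.
  x = 0: [0↦3, 1↦2, 2↦0, 3↦2, 4↦3]  zeros at y ∈ {2}
  x = 1: [0↦4, 1↦0, 2↦0, 3↦4, 4↦2]  zeros at y ∈ {1, 2}
  x = 2: [0↦2, 1↦0, 2↦2, 3↦3, 4↦3]  zeros at y ∈ {1}
  x = 3: [0↦2, 1↦2, 2↦1, 3↦4, 4↦1]  zeros at y ∈ ∅
  x = 4: [0↦4, 1↦1, 2↦2, 3↦2, 4↦1]  zeros at y ∈ ∅
Collecting zeros: affine points = {(0, 2), (1, 1), (1, 2), (2, 1)}.
Total count |C(F_5)_aff| = 4.


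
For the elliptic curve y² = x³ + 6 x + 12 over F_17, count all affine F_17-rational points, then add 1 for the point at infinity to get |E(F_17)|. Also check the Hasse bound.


Affine points = {(1, 6), (1, 11), (2, 7), (2, 10), (4, 7), (4, 10), (6, 3), (6, 14), (9, 8), (9, 9), (10, 1), (10, 16), (11, 7), (11, 10), (13, 3), (13, 14), (14, 1), (14, 16), (15, 3), (15, 14)}; affine count = 20; |E(F_17)| = 21.

Discriminant check: Δ ∝ 4a³ + 27b² = 4·6³ + 27·12² = 4·216 + 27·144 ≡ 9 (mod 17). Nonzero ⇒ E is nonsingular.
For each x ∈ F_17, compute rhs = x³ + 6·x + 12 mod 17, then count y ∈ F_17 with y² ≡ rhs.
  x = 0: rhs = 12, matching y values: none (0 points).
  x = 1: rhs = 2, matching y values: 6, 11 (2 points).
  x = 2: rhs = 15, matching y values: 7, 10 (2 points).
  x = 3: rhs = 6, matching y values: none (0 points).
  x = 4: rhs = 15, matching y values: 7, 10 (2 points).
  x = 5: rhs = 14, matching y values: none (0 points).
  x = 6: rhs = 9, matching y values: 3, 14 (2 points).
  x = 7: rhs = 6, matching y values: none (0 points).
  x = 8: rhs = 11, matching y values: none (0 points).
  x = 9: rhs = 13, matching y values: 8, 9 (2 points).
  x = 10: rhs = 1, matching y values: 1, 16 (2 points).
  x = 11: rhs = 15, matching y values: 7, 10 (2 points).
  x = 12: rhs = 10, matching y values: none (0 points).
  x = 13: rhs = 9, matching y values: 3, 14 (2 points).
  x = 14: rhs = 1, matching y values: 1, 16 (2 points).
  x = 15: rhs = 9, matching y values: 3, 14 (2 points).
  x = 16: rhs = 5, matching y values: none (0 points).
Total affine count: 20.
Full point count |E(F_17)| = 20 + 1 = 21.
Hasse bound: |21 − (17+1)| = |3| = 3 ≤ 2√17 ≈ 8.2462 ✓.


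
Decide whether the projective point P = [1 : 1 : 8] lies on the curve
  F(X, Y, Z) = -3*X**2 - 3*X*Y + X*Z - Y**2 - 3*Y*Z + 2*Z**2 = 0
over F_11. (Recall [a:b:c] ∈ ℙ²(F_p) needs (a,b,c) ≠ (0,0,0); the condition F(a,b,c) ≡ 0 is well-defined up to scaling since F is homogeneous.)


F(1,1,8) ≡ 6 (mod 11); P is NOT on the curve.

Evaluate F(1, 1, 8) term-by-term (mod 11).
  -3*X**2 ↦ -3·1·1·1 = -3
  -3*X*Y ↦ -3·1·1·1 = -3
  X*Z ↦ 1·1·1·8 = 8
  -Y**2 ↦ -1·1·1·1 = -1
  -3*Y*Z ↦ -3·1·1·8 = -24
  2*Z**2 ↦ 2·1·1·64 = 128
Sum: F(1, 1, 8) = (-3) + (-3) + (8) + (-1) + (-24) + (128) = 105.
Reducing mod 11: 105 ≡ 6 (mod 11).
Since F(a, b, c) ≡ 6 ≠ 0 (mod 11), P does NOT lie on the curve.


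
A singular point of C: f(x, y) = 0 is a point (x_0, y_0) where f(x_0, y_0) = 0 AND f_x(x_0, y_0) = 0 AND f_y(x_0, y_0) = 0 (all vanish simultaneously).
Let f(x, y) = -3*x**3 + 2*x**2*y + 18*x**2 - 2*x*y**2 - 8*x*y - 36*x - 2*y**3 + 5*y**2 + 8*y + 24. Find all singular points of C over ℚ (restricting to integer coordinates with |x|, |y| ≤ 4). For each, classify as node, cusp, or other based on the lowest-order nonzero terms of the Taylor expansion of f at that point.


Singular points: {(2, 0)}; classification: cusp.

Compute partial derivatives:
  f_x = -9*x**2 + 4*x*y + 36*x - 2*y**2 - 8*y - 36.
  f_y = 2*x**2 - 4*x*y - 8*x - 6*y**2 + 10*y + 8.
Scan x_0 ∈ {−4, ..., 4}. For each x_0, f_y(x_0, y) is a polynomial in y; find its integer roots y ∈ {−4, ..., 4}, then test f_x and f at those candidates.
  x = -4: f_y(-4, y) = -6*y**2 + 26*y + 72; no integer root y with |y| ≤ 4.
  x = -3: f_y(-3, y) = -6*y**2 + 22*y + 50; no integer root y with |y| ≤ 4.
  x = -2: f_y(-2, y) = -6*y**2 + 18*y + 32; no integer root y with |y| ≤ 4.
  x = -1: f_y(-1, y) = -6*y**2 + 14*y + 18; no integer root y with |y| ≤ 4.
  x = 0: f_y(0, y) = -6*y**2 + 10*y + 8; no integer root y with |y| ≤ 4.
  x = 1: f_y(1, y) = -6*y**2 + 6*y + 2; no integer root y with |y| ≤ 4.
  x = 2: f_y(2, y) = -6*y**2 + 2*y; vanishes at y ∈ {0}. (2, 0): f_x = 0, f = 0 — SINGULAR.
  x = 3: f_y(3, y) = -6*y**2 - 2*y + 2; no integer root y with |y| ≤ 4.
  x = 4: f_y(4, y) = -6*y**2 - 6*y + 8; no integer root y with |y| ≤ 4.
Only singular point on the grid: (2, 0).
Classify: substitute x = 2 + u, y = 0 + v and expand: f = -3*u**3 + 2*u**2*v - 2*u*v**2 - 2*v**3 + v**2.
No constant or linear terms (consistent with a singular point). Quadratic part: v**2. Cubic part: -3*u**3 + 2*u**2*v - 2*u*v**2 - 2*v**3.
The quadratic part v**2 is a perfect square, so there is a single (double) tangent line v = 0, i.e. y = 0. Restricting the cubic part to that line (v = 0) leaves -3*u**3 ≠ 0, so f is not divisible by v and the branch is v² ≈ 3*u**3 to lowest order — this is a cusp.
Classification: cusp.


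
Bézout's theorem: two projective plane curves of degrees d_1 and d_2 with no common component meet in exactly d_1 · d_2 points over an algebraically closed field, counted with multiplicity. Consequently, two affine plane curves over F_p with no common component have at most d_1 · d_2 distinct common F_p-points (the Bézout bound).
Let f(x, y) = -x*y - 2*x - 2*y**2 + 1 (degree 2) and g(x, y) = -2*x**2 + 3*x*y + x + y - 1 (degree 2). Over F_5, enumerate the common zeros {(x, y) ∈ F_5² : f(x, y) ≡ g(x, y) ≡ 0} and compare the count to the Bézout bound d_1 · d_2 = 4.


Common zeros: ∅; count = 0; Bézout bound = 4.

deg(f) = 2, deg(g) = 2, so Bézout bound = 4.
Scan x ∈ F_5. For each x, list the y ∈ F_5 with f(x, y) ≡ 0 and those with g(x, y) ≡ 0 (mod 5); the common zeros in that column are the intersection.
  x = 0: f ≡ 0 at y ∈ ∅; g ≡ 0 at y ∈ {1}; common: ∅.
  x = 1: f ≡ 0 at y ∈ ∅; g ≡ 0 at y ∈ {3}; common: ∅.
  x = 2: f ≡ 0 at y ∈ {2}; g ≡ 0 at y ∈ {1}; common: ∅.
  x = 3: f ≡ 0 at y ∈ {0, 1}; g ≡ 0 at y ∈ ∅; common: ∅.
  x = 4: f ≡ 0 at y ∈ {4}; g ≡ 0 at y ∈ {3}; common: ∅.
Collecting: common zeros = ∅, so the count is 0.
Comparison with the Bézout bound: 0 ≤ 4 = deg(f)·deg(g), as expected for curves with no common component (the affine F_5-count falls short of the bound because intersections may lie at infinity, over extension fields, or carry multiplicity).


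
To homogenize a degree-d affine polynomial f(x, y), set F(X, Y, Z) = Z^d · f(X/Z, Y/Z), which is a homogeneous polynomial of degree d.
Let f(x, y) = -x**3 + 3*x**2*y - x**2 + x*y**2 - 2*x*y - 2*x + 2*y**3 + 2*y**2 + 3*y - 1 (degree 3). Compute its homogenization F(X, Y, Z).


F(X, Y, Z) = -X**3 + 3*X**2*Y - X**2*Z + X*Y**2 - 2*X*Y*Z - 2*X*Z**2 + 2*Y**3 + 2*Y**2*Z + 3*Y*Z**2 - Z**3

deg(f) = 3.
Substitute x = X/Z, y = Y/Z into f, then multiply by Z^3.
  monomial -1·x^3·y^0 ↦ -1·X^3·Y^0·Z^0.
  monomial 3·x^2·y^1 ↦ 3·X^2·Y^1·Z^0.
  monomial -1·x^2·y^0 ↦ -1·X^2·Y^0·Z^1.
  monomial 1·x^1·y^2 ↦ 1·X^1·Y^2·Z^0.
  monomial -2·x^1·y^1 ↦ -2·X^1·Y^1·Z^1.
  monomial -2·x^1·y^0 ↦ -2·X^1·Y^0·Z^2.
  monomial 2·x^0·y^3 ↦ 2·X^0·Y^3·Z^0.
  monomial 2·x^0·y^2 ↦ 2·X^0·Y^2·Z^1.
  monomial 3·x^0·y^1 ↦ 3·X^0·Y^1·Z^2.
  monomial -1·x^0·y^0 ↦ -1·X^0·Y^0·Z^3.
Collecting: F(X, Y, Z) = -X**3 + 3*X**2*Y - X**2*Z + X*Y**2 - 2*X*Y*Z - 2*X*Z**2 + 2*Y**3 + 2*Y**2*Z + 3*Y*Z**2 - Z**3.


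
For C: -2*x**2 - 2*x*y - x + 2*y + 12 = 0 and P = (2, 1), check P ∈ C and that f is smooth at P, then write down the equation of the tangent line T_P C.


Tangent line at P: -11*x - 2*y + 24 = 0.

Step 1: f(2, 1) = 0, so P lies on C.
Step 2: partial derivatives
  f_x(x, y) = -4*x - 2*y - 1, f_y(x, y) = 2 - 2*x.
  f_x(P) = -11, f_y(P) = -2 (gradient nonzero, so P is smooth).
Step 3: tangent line at P: -11·(x − 2) + -2·(y − 1) = 0.
Expanding: -11*x - 2*y + 24 = 0.


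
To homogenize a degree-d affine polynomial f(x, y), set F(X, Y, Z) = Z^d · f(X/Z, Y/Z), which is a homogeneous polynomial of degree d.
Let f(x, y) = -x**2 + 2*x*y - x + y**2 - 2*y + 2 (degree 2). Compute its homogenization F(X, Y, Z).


F(X, Y, Z) = -X**2 + 2*X*Y - X*Z + Y**2 - 2*Y*Z + 2*Z**2

deg(f) = 2.
Substitute x = X/Z, y = Y/Z into f, then multiply by Z^2.
  monomial -1·x^2·y^0 ↦ -1·X^2·Y^0·Z^0.
  monomial 2·x^1·y^1 ↦ 2·X^1·Y^1·Z^0.
  monomial -1·x^1·y^0 ↦ -1·X^1·Y^0·Z^1.
  monomial 1·x^0·y^2 ↦ 1·X^0·Y^2·Z^0.
  monomial -2·x^0·y^1 ↦ -2·X^0·Y^1·Z^1.
  monomial 2·x^0·y^0 ↦ 2·X^0·Y^0·Z^2.
Collecting: F(X, Y, Z) = -X**2 + 2*X*Y - X*Z + Y**2 - 2*Y*Z + 2*Z**2.


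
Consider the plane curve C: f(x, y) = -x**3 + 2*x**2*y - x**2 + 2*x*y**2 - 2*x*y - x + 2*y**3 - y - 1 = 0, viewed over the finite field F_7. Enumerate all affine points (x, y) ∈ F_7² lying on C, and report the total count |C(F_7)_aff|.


Affine F_7-points: {(0, 1), (2, 3), (2, 4), (2, 5), (3, 1), (5, 1), (5, 3), (5, 5), (6, 0), (6, 2), (6, 6)}; count = 11.

For each of the 49 pairs (x, y) ∈ F_7², evaluate f(x, y) mod 7. Record the zeros.
  x = 0: [0↦6, 1↦0, 2↦6, 3↦1, 4↦4, 5↦6, 6↦5]  zeros at y ∈ {1}
  x = 1: [0↦3, 1↦6, 2↦4, 3↦2, 4↦5, 5↦4, 6↦4]  zeros at y ∈ ∅
  x = 2: [0↦6, 1↦1, 2↦2, 3↦0, 4↦0, 5↦0, 6↦5]  zeros at y ∈ {3, 4, 5}
  x = 3: [0↦2, 1↦0, 2↦1, 3↦3, 4↦4, 5↦2, 6↦2]  zeros at y ∈ {1}
  x = 4: [0↦6, 1↦4, 2↦2, 3↦5, 4↦4, 5↦4, 6↦3]  zeros at y ∈ ∅
  x = 5: [0↦5, 1↦0, 2↦6, 3↦0, 4↦1, 5↦0, 6↦2]  zeros at y ∈ {1, 3, 5}
  x = 6: [0↦0, 1↦3, 2↦0, 3↦3, 4↦3, 5↦5, 6↦0]  zeros at y ∈ {0, 2, 6}
Collecting zeros: affine points = {(0, 1), (2, 3), (2, 4), (2, 5), (3, 1), (5, 1), (5, 3), (5, 5), (6, 0), (6, 2), (6, 6)}.
Total count |C(F_7)_aff| = 11.


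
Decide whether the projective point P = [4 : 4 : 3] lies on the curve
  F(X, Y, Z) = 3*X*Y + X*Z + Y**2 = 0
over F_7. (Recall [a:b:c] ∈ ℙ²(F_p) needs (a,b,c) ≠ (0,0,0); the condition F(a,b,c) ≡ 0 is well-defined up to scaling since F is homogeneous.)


F(4,4,3) ≡ 6 (mod 7); P is NOT on the curve.

Evaluate F(4, 4, 3) term-by-term (mod 7).
  3*X*Y ↦ 3·4·4·1 = 48
  X*Z ↦ 1·4·1·3 = 12
  Y**2 ↦ 1·1·16·1 = 16
Sum: F(4, 4, 3) = (48) + (12) + (16) = 76.
Reducing mod 7: 76 ≡ 6 (mod 7).
Since F(a, b, c) ≡ 6 ≠ 0 (mod 7), P does NOT lie on the curve.


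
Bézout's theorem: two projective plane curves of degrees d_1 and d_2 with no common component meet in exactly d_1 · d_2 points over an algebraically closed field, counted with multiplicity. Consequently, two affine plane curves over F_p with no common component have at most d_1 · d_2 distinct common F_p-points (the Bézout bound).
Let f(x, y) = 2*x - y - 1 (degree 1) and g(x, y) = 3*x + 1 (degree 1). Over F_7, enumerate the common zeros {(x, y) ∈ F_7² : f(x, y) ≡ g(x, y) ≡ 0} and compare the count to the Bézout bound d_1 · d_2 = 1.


Common zeros: {(2, 3)}; count = 1; Bézout bound = 1.

deg(f) = 1, deg(g) = 1, so Bézout bound = 1.
Scan x ∈ F_7. For each x, list the y ∈ F_7 with f(x, y) ≡ 0 and those with g(x, y) ≡ 0 (mod 7); the common zeros in that column are the intersection.
  x = 0: f ≡ 0 at y ∈ {6}; g ≡ 0 at y ∈ ∅; common: ∅.
  x = 1: f ≡ 0 at y ∈ {1}; g ≡ 0 at y ∈ ∅; common: ∅.
  x = 2: f ≡ 0 at y ∈ {3}; g ≡ 0 at y ∈ {0, 1, 2, 3, 4, 5, 6}; common: {3}.
  x = 3: f ≡ 0 at y ∈ {5}; g ≡ 0 at y ∈ ∅; common: ∅.
  x = 4: f ≡ 0 at y ∈ {0}; g ≡ 0 at y ∈ ∅; common: ∅.
  x = 5: f ≡ 0 at y ∈ {2}; g ≡ 0 at y ∈ ∅; common: ∅.
  x = 6: f ≡ 0 at y ∈ {4}; g ≡ 0 at y ∈ ∅; common: ∅.
Collecting: common zeros = {(2, 3)}, so the count is 1.
Comparison with the Bézout bound: 1 ≤ 1 = deg(f)·deg(g), as expected for curves with no common component (the bound is attained).


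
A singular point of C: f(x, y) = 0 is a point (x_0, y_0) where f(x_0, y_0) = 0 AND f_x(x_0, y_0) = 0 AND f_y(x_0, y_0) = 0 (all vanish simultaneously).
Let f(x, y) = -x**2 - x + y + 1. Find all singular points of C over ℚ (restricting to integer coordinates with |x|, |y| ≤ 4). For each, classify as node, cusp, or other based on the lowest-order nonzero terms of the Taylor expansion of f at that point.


No singular points in the scanned grid; C is smooth there.

Compute partial derivatives:
  f_x = -2*x - 1.
  f_y = 1.
f_y = 1 is a nonzero constant, so f_y never vanishes: no point (x, y) can satisfy f = f_x = f_y = 0. In particular no (x, y) ∈ {−4, ..., 4}² is singular; the curve is smooth.


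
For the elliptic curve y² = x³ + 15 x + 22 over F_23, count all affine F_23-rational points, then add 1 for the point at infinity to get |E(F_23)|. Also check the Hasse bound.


Affine points = {(3, 5), (3, 18), (4, 10), (4, 13), (6, 11), (6, 12), (9, 9), (9, 14), (11, 0), (14, 3), (14, 20), (18, 11), (18, 12), (19, 6), (19, 17), (22, 11), (22, 12)}; affine count = 17; |E(F_23)| = 18.

Discriminant check: Δ ∝ 4a³ + 27b² = 4·15³ + 27·22² = 4·3375 + 27·484 ≡ 3 (mod 23). Nonzero ⇒ E is nonsingular.
For each x ∈ F_23, compute rhs = x³ + 15·x + 22 mod 23, then count y ∈ F_23 with y² ≡ rhs.
  x = 0: rhs = 22, matching y values: none (0 points).
  x = 1: rhs = 15, matching y values: none (0 points).
  x = 2: rhs = 14, matching y values: none (0 points).
  x = 3: rhs = 2, matching y values: 5, 18 (2 points).
  x = 4: rhs = 8, matching y values: 10, 13 (2 points).
  x = 5: rhs = 15, matching y values: none (0 points).
  x = 6: rhs = 6, matching y values: 11, 12 (2 points).
  x = 7: rhs = 10, matching y values: none (0 points).
  x = 8: rhs = 10, matching y values: none (0 points).
  x = 9: rhs = 12, matching y values: 9, 14 (2 points).
  x = 10: rhs = 22, matching y values: none (0 points).
  x = 11: rhs = 0, matching y values: 0 (1 points).
  x = 12: rhs = 21, matching y values: none (0 points).
  x = 13: rhs = 22, matching y values: none (0 points).
  x = 14: rhs = 9, matching y values: 3, 20 (2 points).
  x = 15: rhs = 11, matching y values: none (0 points).
  x = 16: rhs = 11, matching y values: none (0 points).
  x = 17: rhs = 15, matching y values: none (0 points).
  x = 18: rhs = 6, matching y values: 11, 12 (2 points).
  x = 19: rhs = 13, matching y values: 6, 17 (2 points).
  x = 20: rhs = 19, matching y values: none (0 points).
  x = 21: rhs = 7, matching y values: none (0 points).
  x = 22: rhs = 6, matching y values: 11, 12 (2 points).
Total affine count: 17.
Full point count |E(F_23)| = 17 + 1 = 18.
Hasse bound: |18 − (23+1)| = |-6| = 6 ≤ 2√23 ≈ 9.5917 ✓.


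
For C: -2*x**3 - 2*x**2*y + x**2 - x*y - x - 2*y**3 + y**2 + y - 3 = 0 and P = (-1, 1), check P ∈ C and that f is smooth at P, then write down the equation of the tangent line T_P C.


Tangent line at P: -6*x - 4*y - 2 = 0.

Step 1: f(-1, 1) = 0, so P lies on C.
Step 2: partial derivatives
  f_x(x, y) = -6*x**2 - 4*x*y + 2*x - y - 1, f_y(x, y) = -2*x**2 - x - 6*y**2 + 2*y + 1.
  f_x(P) = -6, f_y(P) = -4 (gradient nonzero, so P is smooth).
Step 3: tangent line at P: -6·(x − -1) + -4·(y − 1) = 0.
Expanding: -6*x - 4*y - 2 = 0.


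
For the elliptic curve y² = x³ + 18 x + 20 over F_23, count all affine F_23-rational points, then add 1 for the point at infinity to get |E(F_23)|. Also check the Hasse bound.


Affine points = {(1, 4), (1, 19), (2, 8), (2, 15), (3, 3), (3, 20), (4, 8), (4, 15), (7, 11), (7, 12), (8, 3), (8, 20), (10, 2), (10, 21), (11, 10), (11, 13), (12, 3), (12, 20), (13, 6), (13, 17), (14, 7), (14, 16), (15, 10), (15, 13), (17, 8), (17, 15), (18, 9), (18, 14), (20, 10), (20, 13), (22, 1), (22, 22)}; affine count = 32; |E(F_23)| = 33.

Discriminant check: Δ ∝ 4a³ + 27b² = 4·18³ + 27·20² = 4·5832 + 27·400 ≡ 19 (mod 23). Nonzero ⇒ E is nonsingular.
For each x ∈ F_23, compute rhs = x³ + 18·x + 20 mod 23, then count y ∈ F_23 with y² ≡ rhs.
  x = 0: rhs = 20, matching y values: none (0 points).
  x = 1: rhs = 16, matching y values: 4, 19 (2 points).
  x = 2: rhs = 18, matching y values: 8, 15 (2 points).
  x = 3: rhs = 9, matching y values: 3, 20 (2 points).
  x = 4: rhs = 18, matching y values: 8, 15 (2 points).
  x = 5: rhs = 5, matching y values: none (0 points).
  x = 6: rhs = 22, matching y values: none (0 points).
  x = 7: rhs = 6, matching y values: 11, 12 (2 points).
  x = 8: rhs = 9, matching y values: 3, 20 (2 points).
  x = 9: rhs = 14, matching y values: none (0 points).
  x = 10: rhs = 4, matching y values: 2, 21 (2 points).
  x = 11: rhs = 8, matching y values: 10, 13 (2 points).
  x = 12: rhs = 9, matching y values: 3, 20 (2 points).
  x = 13: rhs = 13, matching y values: 6, 17 (2 points).
  x = 14: rhs = 3, matching y values: 7, 16 (2 points).
  x = 15: rhs = 8, matching y values: 10, 13 (2 points).
  x = 16: rhs = 11, matching y values: none (0 points).
  x = 17: rhs = 18, matching y values: 8, 15 (2 points).
  x = 18: rhs = 12, matching y values: 9, 14 (2 points).
  x = 19: rhs = 22, matching y values: none (0 points).
  x = 20: rhs = 8, matching y values: 10, 13 (2 points).
  x = 21: rhs = 22, matching y values: none (0 points).
  x = 22: rhs = 1, matching y values: 1, 22 (2 points).
Total affine count: 32.
Full point count |E(F_23)| = 32 + 1 = 33.
Hasse bound: |33 − (23+1)| = |9| = 9 ≤ 2√23 ≈ 9.5917 ✓.


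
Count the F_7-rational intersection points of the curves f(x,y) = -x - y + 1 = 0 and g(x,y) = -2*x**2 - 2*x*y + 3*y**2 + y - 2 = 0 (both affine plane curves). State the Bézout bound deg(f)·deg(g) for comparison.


Common zeros: {(4, 4), (6, 2)}; count = 2; Bézout bound = 2.

deg(f) = 1, deg(g) = 2, so Bézout bound = 2.
Scan x ∈ F_7. For each x, list the y ∈ F_7 with f(x, y) ≡ 0 and those with g(x, y) ≡ 0 (mod 7); the common zeros in that column are the intersection.
  x = 0: f ≡ 0 at y ∈ {1}; g ≡ 0 at y ∈ {3, 6}; common: ∅.
  x = 1: f ≡ 0 at y ∈ {0}; g ≡ 0 at y ∈ {6}; common: ∅.
  x = 2: f ≡ 0 at y ∈ {6}; g ≡ 0 at y ∈ ∅; common: ∅.
  x = 3: f ≡ 0 at y ∈ {5}; g ≡ 0 at y ∈ ∅; common: ∅.
  x = 4: f ≡ 0 at y ∈ {4}; g ≡ 0 at y ∈ {3, 4}; common: {4}.
  x = 5: f ≡ 0 at y ∈ {3}; g ≡ 0 at y ∈ ∅; common: ∅.
  x = 6: f ≡ 0 at y ∈ {2}; g ≡ 0 at y ∈ {2, 4}; common: {2}.
Collecting: common zeros = {(4, 4), (6, 2)}, so the count is 2.
Comparison with the Bézout bound: 2 ≤ 2 = deg(f)·deg(g), as expected for curves with no common component (the bound is attained).


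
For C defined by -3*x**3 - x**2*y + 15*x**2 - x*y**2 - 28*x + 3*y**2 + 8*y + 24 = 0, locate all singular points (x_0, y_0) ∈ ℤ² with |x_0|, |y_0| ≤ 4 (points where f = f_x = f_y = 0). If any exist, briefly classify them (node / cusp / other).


Singular points: {(2, -2)}; classification: node.

Compute partial derivatives:
  f_x = -9*x**2 - 2*x*y + 30*x - y**2 - 28.
  f_y = -x**2 - 2*x*y + 6*y + 8.
Scan x_0 ∈ {−4, ..., 4}. For each x_0, f_y(x_0, y) is a polynomial in y; find its integer roots y ∈ {−4, ..., 4}, then test f_x and f at those candidates.
  x = -4: f_y(-4, y) = 14*y - 8; no integer root y with |y| ≤ 4.
  x = -3: f_y(-3, y) = 12*y - 1; no integer root y with |y| ≤ 4.
  x = -2: f_y(-2, y) = 10*y + 4; no integer root y with |y| ≤ 4.
  x = -1: f_y(-1, y) = 8*y + 7; no integer root y with |y| ≤ 4.
  x = 0: f_y(0, y) = 6*y + 8; no integer root y with |y| ≤ 4.
  x = 1: f_y(1, y) = 4*y + 7; no integer root y with |y| ≤ 4.
  x = 2: f_y(2, y) = 2*y + 4; vanishes at y ∈ {-2}. (2, -2): f_x = 0, f = 0 — SINGULAR.
  x = 3: f_y(3, y) = -1; no integer root y with |y| ≤ 4.
  x = 4: f_y(4, y) = -2*y - 8; vanishes at y ∈ {-4}. (4, -4): f_x = -36 ≠ 0.
Only singular point on the grid: (2, -2).
Classify: substitute x = 2 + u, y = -2 + v and expand: f = -3*u**3 - u**2*v - u**2 - u*v**2 + v**2.
No constant or linear terms (consistent with a singular point). Quadratic part: -u**2 + v**2. Cubic part: -3*u**3 - u**2*v - u*v**2.
The quadratic part v**2 - u**2 = (v − u)(v + u) splits into two distinct linear factors, so there are two distinct tangent lines y − -2 = ±(x − 2) — this is a node (ordinary double point).
Classification: node.


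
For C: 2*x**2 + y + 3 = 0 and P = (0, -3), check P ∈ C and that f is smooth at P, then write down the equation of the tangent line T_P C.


Tangent line at P: y + 3 = 0.

Step 1: f(0, -3) = 0, so P lies on C.
Step 2: partial derivatives
  f_x(x, y) = 4*x, f_y(x, y) = 1.
  f_x(P) = 0, f_y(P) = 1 (gradient nonzero, so P is smooth).
Step 3: tangent line at P: 0·(x − 0) + 1·(y − -3) = 0.
Expanding: y + 3 = 0.


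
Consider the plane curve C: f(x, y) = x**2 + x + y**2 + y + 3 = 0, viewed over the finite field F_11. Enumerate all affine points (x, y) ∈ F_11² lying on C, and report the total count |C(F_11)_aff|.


Affine F_11-points: {(0, 5), (1, 2), (1, 8), (2, 1), (2, 9), (5, 0), (5, 10), (8, 1), (8, 9), (9, 2), (9, 8), (10, 5)}; count = 12.

For each of the 121 pairs (x, y) ∈ F_11², evaluate f(x, y) mod 11. Record the zeros.
  x = 0: [0↦3, 1↦5, 2↦9, 3↦4, 4↦1, 5↦0, 6↦1, 7↦4, 8↦9, 9↦5, 10↦3]  zeros at y ∈ {5}
  x = 1: [0↦5, 1↦7, 2↦0, 3↦6, 4↦3, 5↦2, 6↦3, 7↦6, 8↦0, 9↦7, 10↦5]  zeros at y ∈ {2, 8}
  x = 2: [0↦9, 1↦0, 2↦4, 3↦10, 4↦7, 5↦6, 6↦7, 7↦10, 8↦4, 9↦0, 10↦9]  zeros at y ∈ {1, 9}
  x = 3: [0↦4, 1↦6, 2↦10, 3↦5, 4↦2, 5↦1, 6↦2, 7↦5, 8↦10, 9↦6, 10↦4]  zeros at y ∈ ∅
  x = 4: [0↦1, 1↦3, 2↦7, 3↦2, 4↦10, 5↦9, 6↦10, 7↦2, 8↦7, 9↦3, 10↦1]  zeros at y ∈ ∅
  x = 5: [0↦0, 1↦2, 2↦6, 3↦1, 4↦9, 5↦8, 6↦9, 7↦1, 8↦6, 9↦2, 10↦0]  zeros at y ∈ {0, 10}
  x = 6: [0↦1, 1↦3, 2↦7, 3↦2, 4↦10, 5↦9, 6↦10, 7↦2, 8↦7, 9↦3, 10↦1]  zeros at y ∈ ∅
  x = 7: [0↦4, 1↦6, 2↦10, 3↦5, 4↦2, 5↦1, 6↦2, 7↦5, 8↦10, 9↦6, 10↦4]  zeros at y ∈ ∅
  x = 8: [0↦9, 1↦0, 2↦4, 3↦10, 4↦7, 5↦6, 6↦7, 7↦10, 8↦4, 9↦0, 10↦9]  zeros at y ∈ {1, 9}
  x = 9: [0↦5, 1↦7, 2↦0, 3↦6, 4↦3, 5↦2, 6↦3, 7↦6, 8↦0, 9↦7, 10↦5]  zeros at y ∈ {2, 8}
  x = 10: [0↦3, 1↦5, 2↦9, 3↦4, 4↦1, 5↦0, 6↦1, 7↦4, 8↦9, 9↦5, 10↦3]  zeros at y ∈ {5}
Collecting zeros: affine points = {(0, 5), (1, 2), (1, 8), (2, 1), (2, 9), (5, 0), (5, 10), (8, 1), (8, 9), (9, 2), (9, 8), (10, 5)}.
Total count |C(F_11)_aff| = 12.


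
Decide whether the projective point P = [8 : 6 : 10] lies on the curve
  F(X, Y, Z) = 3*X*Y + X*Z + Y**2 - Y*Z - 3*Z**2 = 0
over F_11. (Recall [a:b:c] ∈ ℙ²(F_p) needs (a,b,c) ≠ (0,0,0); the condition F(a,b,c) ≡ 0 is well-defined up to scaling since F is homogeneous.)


F(8,6,10) ≡ 10 (mod 11); P is NOT on the curve.

Evaluate F(8, 6, 10) term-by-term (mod 11).
  3*X*Y ↦ 3·8·6·1 = 144
  X*Z ↦ 1·8·1·10 = 80
  Y**2 ↦ 1·1·36·1 = 36
  -Y*Z ↦ -1·1·6·10 = -60
  -3*Z**2 ↦ -3·1·1·100 = -300
Sum: F(8, 6, 10) = (144) + (80) + (36) + (-60) + (-300) = -100.
Reducing mod 11: -100 ≡ 10 (mod 11).
Since F(a, b, c) ≡ 10 ≠ 0 (mod 11), P does NOT lie on the curve.


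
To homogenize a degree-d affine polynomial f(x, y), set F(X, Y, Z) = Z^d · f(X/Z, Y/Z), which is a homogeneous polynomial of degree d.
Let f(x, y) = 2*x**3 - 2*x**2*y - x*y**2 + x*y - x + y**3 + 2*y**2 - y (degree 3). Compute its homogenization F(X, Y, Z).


F(X, Y, Z) = 2*X**3 - 2*X**2*Y - X*Y**2 + X*Y*Z - X*Z**2 + Y**3 + 2*Y**2*Z - Y*Z**2

deg(f) = 3.
Substitute x = X/Z, y = Y/Z into f, then multiply by Z^3.
  monomial 2·x^3·y^0 ↦ 2·X^3·Y^0·Z^0.
  monomial -2·x^2·y^1 ↦ -2·X^2·Y^1·Z^0.
  monomial -1·x^1·y^2 ↦ -1·X^1·Y^2·Z^0.
  monomial 1·x^1·y^1 ↦ 1·X^1·Y^1·Z^1.
  monomial -1·x^1·y^0 ↦ -1·X^1·Y^0·Z^2.
  monomial 1·x^0·y^3 ↦ 1·X^0·Y^3·Z^0.
  monomial 2·x^0·y^2 ↦ 2·X^0·Y^2·Z^1.
  monomial -1·x^0·y^1 ↦ -1·X^0·Y^1·Z^2.
Collecting: F(X, Y, Z) = 2*X**3 - 2*X**2*Y - X*Y**2 + X*Y*Z - X*Z**2 + Y**3 + 2*Y**2*Z - Y*Z**2.


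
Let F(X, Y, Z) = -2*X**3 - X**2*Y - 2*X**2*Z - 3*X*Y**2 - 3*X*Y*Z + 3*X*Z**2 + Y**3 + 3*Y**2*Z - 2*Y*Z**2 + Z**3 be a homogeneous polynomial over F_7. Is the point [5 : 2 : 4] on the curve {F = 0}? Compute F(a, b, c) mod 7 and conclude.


F(5,2,4) ≡ 1 (mod 7); P is NOT on the curve.

Evaluate F(5, 2, 4) term-by-term (mod 7).
  -2*X**3 ↦ -2·125·1·1 = -250
  -X**2*Y ↦ -1·25·2·1 = -50
  -2*X**2*Z ↦ -2·25·1·4 = -200
  -3*X*Y**2 ↦ -3·5·4·1 = -60
  -3*X*Y*Z ↦ -3·5·2·4 = -120
  3*X*Z**2 ↦ 3·5·1·16 = 240
  Y**3 ↦ 1·1·8·1 = 8
  3*Y**2*Z ↦ 3·1·4·4 = 48
  -2*Y*Z**2 ↦ -2·1·2·16 = -64
  Z**3 ↦ 1·1·1·64 = 64
Sum: F(5, 2, 4) = (-250) + (-50) + (-200) + (-60) + (-120) + (240) + (8) + (48) + (-64) + (64) = -384.
Reducing mod 7: -384 ≡ 1 (mod 7).
Since F(a, b, c) ≡ 1 ≠ 0 (mod 7), P does NOT lie on the curve.


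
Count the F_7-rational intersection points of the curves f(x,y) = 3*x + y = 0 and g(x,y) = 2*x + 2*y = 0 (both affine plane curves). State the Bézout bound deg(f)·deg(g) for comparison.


Common zeros: {(0, 0)}; count = 1; Bézout bound = 1.

deg(f) = 1, deg(g) = 1, so Bézout bound = 1.
Scan x ∈ F_7. For each x, list the y ∈ F_7 with f(x, y) ≡ 0 and those with g(x, y) ≡ 0 (mod 7); the common zeros in that column are the intersection.
  x = 0: f ≡ 0 at y ∈ {0}; g ≡ 0 at y ∈ {0}; common: {0}.
  x = 1: f ≡ 0 at y ∈ {4}; g ≡ 0 at y ∈ {6}; common: ∅.
  x = 2: f ≡ 0 at y ∈ {1}; g ≡ 0 at y ∈ {5}; common: ∅.
  x = 3: f ≡ 0 at y ∈ {5}; g ≡ 0 at y ∈ {4}; common: ∅.
  x = 4: f ≡ 0 at y ∈ {2}; g ≡ 0 at y ∈ {3}; common: ∅.
  x = 5: f ≡ 0 at y ∈ {6}; g ≡ 0 at y ∈ {2}; common: ∅.
  x = 6: f ≡ 0 at y ∈ {3}; g ≡ 0 at y ∈ {1}; common: ∅.
Collecting: common zeros = {(0, 0)}, so the count is 1.
Comparison with the Bézout bound: 1 ≤ 1 = deg(f)·deg(g), as expected for curves with no common component (the bound is attained).


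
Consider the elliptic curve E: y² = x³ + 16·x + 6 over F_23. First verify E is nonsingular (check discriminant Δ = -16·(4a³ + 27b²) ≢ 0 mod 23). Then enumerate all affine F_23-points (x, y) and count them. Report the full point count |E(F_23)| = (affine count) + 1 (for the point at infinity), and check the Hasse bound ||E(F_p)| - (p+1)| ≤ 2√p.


Affine points = {(0, 11), (0, 12), (1, 0), (2, 0), (3, 9), (3, 14), (5, 2), (5, 21), (7, 1), (7, 22), (8, 5), (8, 18), (10, 4), (10, 19), (11, 8), (11, 15), (17, 4), (17, 19), (18, 10), (18, 13), (19, 4), (19, 19), (20, 0), (21, 9), (21, 14), (22, 9), (22, 14)}; affine count = 27; |E(F_23)| = 28.

Discriminant check: Δ ∝ 4a³ + 27b² = 4·16³ + 27·6² = 4·4096 + 27·36 ≡ 14 (mod 23). Nonzero ⇒ E is nonsingular.
For each x ∈ F_23, compute rhs = x³ + 16·x + 6 mod 23, then count y ∈ F_23 with y² ≡ rhs.
  x = 0: rhs = 6, matching y values: 11, 12 (2 points).
  x = 1: rhs = 0, matching y values: 0 (1 points).
  x = 2: rhs = 0, matching y values: 0 (1 points).
  x = 3: rhs = 12, matching y values: 9, 14 (2 points).
  x = 4: rhs = 19, matching y values: none (0 points).
  x = 5: rhs = 4, matching y values: 2, 21 (2 points).
  x = 6: rhs = 19, matching y values: none (0 points).
  x = 7: rhs = 1, matching y values: 1, 22 (2 points).
  x = 8: rhs = 2, matching y values: 5, 18 (2 points).
  x = 9: rhs = 5, matching y values: none (0 points).
  x = 10: rhs = 16, matching y values: 4, 19 (2 points).
  x = 11: rhs = 18, matching y values: 8, 15 (2 points).
  x = 12: rhs = 17, matching y values: none (0 points).
  x = 13: rhs = 19, matching y values: none (0 points).
  x = 14: rhs = 7, matching y values: none (0 points).
  x = 15: rhs = 10, matching y values: none (0 points).
  x = 16: rhs = 11, matching y values: none (0 points).
  x = 17: rhs = 16, matching y values: 4, 19 (2 points).
  x = 18: rhs = 8, matching y values: 10, 13 (2 points).
  x = 19: rhs = 16, matching y values: 4, 19 (2 points).
  x = 20: rhs = 0, matching y values: 0 (1 points).
  x = 21: rhs = 12, matching y values: 9, 14 (2 points).
  x = 22: rhs = 12, matching y values: 9, 14 (2 points).
Total affine count: 27.
Full point count |E(F_23)| = 27 + 1 = 28.
Hasse bound: |28 − (23+1)| = |4| = 4 ≤ 2√23 ≈ 9.5917 ✓.


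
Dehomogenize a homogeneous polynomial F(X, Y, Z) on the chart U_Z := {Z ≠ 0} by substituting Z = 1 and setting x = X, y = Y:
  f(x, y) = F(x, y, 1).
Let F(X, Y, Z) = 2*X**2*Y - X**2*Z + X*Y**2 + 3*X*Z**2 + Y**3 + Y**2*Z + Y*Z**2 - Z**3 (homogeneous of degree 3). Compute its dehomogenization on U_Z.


f(x, y) = 2*x**2*y - x**2 + x*y**2 + 3*x + y**3 + y**2 + y - 1

On U_Z we set Z = 1. Each monomial c·X^i·Y^j·Z^k in F becomes c·x^i·y^j·1^k = c·x^i·y^j.
Substituting Z = 1: F(X, Y, 1) = 2*x**2*y - x**2 + x*y**2 + 3*x + y**3 + y**2 + y - 1.
Note: deg(f) ≤ deg(F) = 3; strict inequality happens when F is divisible by Z (lost terms).


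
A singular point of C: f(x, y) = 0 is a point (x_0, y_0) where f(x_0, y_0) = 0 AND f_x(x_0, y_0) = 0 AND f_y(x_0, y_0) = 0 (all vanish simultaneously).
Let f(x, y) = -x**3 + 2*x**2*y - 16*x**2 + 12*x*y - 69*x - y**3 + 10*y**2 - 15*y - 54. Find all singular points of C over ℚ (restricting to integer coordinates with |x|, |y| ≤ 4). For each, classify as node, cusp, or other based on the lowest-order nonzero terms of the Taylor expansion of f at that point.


Singular points: {(-3, 3)}; classification: node.

Compute partial derivatives:
  f_x = -3*x**2 + 4*x*y - 32*x + 12*y - 69.
  f_y = 2*x**2 + 12*x - 3*y**2 + 20*y - 15.
Scan x_0 ∈ {−4, ..., 4}. For each x_0, f_y(x_0, y) is a polynomial in y; find its integer roots y ∈ {−4, ..., 4}, then test f_x and f at those candidates.
  x = -4: f_y(-4, y) = -3*y**2 + 20*y - 31; no integer root y with |y| ≤ 4.
  x = -3: f_y(-3, y) = -3*y**2 + 20*y - 33; vanishes at y ∈ {3}. (-3, 3): f_x = 0, f = 0 — SINGULAR.
  x = -2: f_y(-2, y) = -3*y**2 + 20*y - 31; no integer root y with |y| ≤ 4.
  x = -1: f_y(-1, y) = -3*y**2 + 20*y - 25; no integer root y with |y| ≤ 4.
  x = 0: f_y(0, y) = -3*y**2 + 20*y - 15; no integer root y with |y| ≤ 4.
  x = 1: f_y(1, y) = -3*y**2 + 20*y - 1; no integer root y with |y| ≤ 4.
  x = 2: f_y(2, y) = -3*y**2 + 20*y + 17; no integer root y with |y| ≤ 4.
  x = 3: f_y(3, y) = -3*y**2 + 20*y + 39; no integer root y with |y| ≤ 4.
  x = 4: f_y(4, y) = -3*y**2 + 20*y + 65; no integer root y with |y| ≤ 4.
Only singular point on the grid: (-3, 3).
Classify: substitute x = -3 + u, y = 3 + v and expand: f = -u**3 + 2*u**2*v - u**2 - v**3 + v**2.
No constant or linear terms (consistent with a singular point). Quadratic part: -u**2 + v**2. Cubic part: -u**3 + 2*u**2*v - v**3.
The quadratic part v**2 - u**2 = (v − u)(v + u) splits into two distinct linear factors, so there are two distinct tangent lines y − 3 = ±(x − -3) — this is a node (ordinary double point).
Classification: node.
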